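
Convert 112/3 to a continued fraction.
[37; 3]

Euclidean algorithm steps:
112 = 37 × 3 + 1
3 = 3 × 1 + 0
Continued fraction: [37; 3]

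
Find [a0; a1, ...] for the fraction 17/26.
[0; 1, 1, 1, 8]

Euclidean algorithm steps:
17 = 0 × 26 + 17
26 = 1 × 17 + 9
17 = 1 × 9 + 8
9 = 1 × 8 + 1
8 = 8 × 1 + 0
Continued fraction: [0; 1, 1, 1, 8]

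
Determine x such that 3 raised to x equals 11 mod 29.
5

Baby-step giant-step with step n = ⌈√29⌉ = 6.
Baby steps 3^j mod 29 (j:value) for j=0..5: 0:1, 1:3, 2:9, 3:27, 4:23, 5:11.
h = 11 is already in the table at j=5, so x = 5.
Check: 3^5 ≡ 11 (mod 29).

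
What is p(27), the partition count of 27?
3010

p(n) counts ways to write n as a sum of positive integers (order ignored).
Euler's pentagonal recurrence: p(k) = p(k-1) + p(k-2) - p(k-5) - p(k-7) + p(k-12) + p(k-15) - ... (offsets j(3j∓1)/2, signs ++--, p(0)=1, p(<0)=0).
DP table for k = 0..26: p(0)=1, p(1)=1, p(2)=2, p(3)=3, p(4)=5, p(5)=7, p(6)=11, p(7)=15, p(8)=22, p(9)=30, p(10)=42, p(11)=56, p(12)=77, p(13)=101, p(14)=135, p(15)=176, p(16)=231, p(17)=297, p(18)=385, p(19)=490, p(20)=627, p(21)=792, p(22)=1002, p(23)=1255, p(24)=1575, p(25)=1958, p(26)=2436.
Final step: p(27) = p(26) + p(25) - p(22) - p(20) + p(15) + p(12) - p(5) - p(1)
= 2436 + 1958 - 1002 - 627 + 176 + 77 - 7 - 1
= 3010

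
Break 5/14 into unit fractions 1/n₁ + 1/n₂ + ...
1/3 + 1/42

Greedy algorithm:
5/14: ceiling(14/5) = 3, use 1/3
1/42: ceiling(42/1) = 42, use 1/42
Result: 5/14 = 1/3 + 1/42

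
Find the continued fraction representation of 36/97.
[0; 2, 1, 2, 3, 1, 2]

Euclidean algorithm steps:
36 = 0 × 97 + 36
97 = 2 × 36 + 25
36 = 1 × 25 + 11
25 = 2 × 11 + 3
11 = 3 × 3 + 2
3 = 1 × 2 + 1
2 = 2 × 1 + 0
Continued fraction: [0; 2, 1, 2, 3, 1, 2]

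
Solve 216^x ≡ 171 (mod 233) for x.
150

Baby-step giant-step with step n = ⌈√233⌉ = 16.
Baby steps 216^j mod 233 (j:value) for j=0..15: 0:1, 1:216, 2:56, 3:213, 4:107, 5:45, 6:167, 7:190, 8:32, 9:155, 10:161, 11:59, 12:162, 13:42, 14:218, 15:22.
Giant-step multiplier: 216^(-16) ≡ 216^(232-16) = 216^216 ≡ 38 (mod 233).
Giant steps γ_i = 171·38^i mod 233: γ_0=171, γ_1=207, γ_2=177, γ_3=202, γ_4=220, γ_5=205, γ_6=101, γ_7=110, γ_8=219, γ_9=167 (in table at j=6).
x = i·n + j = 9·16 + 6 = 150.
Check: 216^150 ≡ 171 (mod 233).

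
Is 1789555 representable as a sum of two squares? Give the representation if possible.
Not possible

Factorization: 1789555 = 5 × 71^3
By Fermat: n is sum of two squares iff every prime p ≡ 3 (mod 4) appears to even power.
Prime(s) ≡ 3 (mod 4) with odd exponent: [(71, 3)]
Therefore 1789555 cannot be expressed as a² + b².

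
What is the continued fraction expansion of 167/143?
[1; 5, 1, 23]

Euclidean algorithm steps:
167 = 1 × 143 + 24
143 = 5 × 24 + 23
24 = 1 × 23 + 1
23 = 23 × 1 + 0
Continued fraction: [1; 5, 1, 23]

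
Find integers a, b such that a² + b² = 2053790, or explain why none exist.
Not possible

Factorization: 2053790 = 2 × 5 × 59^3
By Fermat: n is sum of two squares iff every prime p ≡ 3 (mod 4) appears to even power.
Prime(s) ≡ 3 (mod 4) with odd exponent: [(59, 3)]
Therefore 2053790 cannot be expressed as a² + b².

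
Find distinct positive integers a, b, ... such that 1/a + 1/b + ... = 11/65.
1/6 + 1/390

Greedy algorithm:
11/65: ceiling(65/11) = 6, use 1/6
1/390: ceiling(390/1) = 390, use 1/390
Result: 11/65 = 1/6 + 1/390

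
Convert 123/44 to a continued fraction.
[2; 1, 3, 1, 8]

Euclidean algorithm steps:
123 = 2 × 44 + 35
44 = 1 × 35 + 9
35 = 3 × 9 + 8
9 = 1 × 8 + 1
8 = 8 × 1 + 0
Continued fraction: [2; 1, 3, 1, 8]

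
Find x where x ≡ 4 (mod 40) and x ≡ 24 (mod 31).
644

Using Chinese Remainder Theorem:
M = 40 × 31 = 1240
M1 = 31, M2 = 40
y1 = 31^(-1) mod 40 = 31
y2 = 40^(-1) mod 31 = 7
x = (4×31×31 + 24×40×7) mod 1240 = 644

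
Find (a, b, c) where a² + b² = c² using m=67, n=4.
(4473, 536, 4505)

Euclid's formula: a = m² - n², b = 2mn, c = m² + n²
m = 67, n = 4
a = 67² - 4² = 4489 - 16 = 4473
b = 2 × 67 × 4 = 536
c = 67² + 4² = 4489 + 16 = 4505
Verification: 4473² + 536² = 20007729 + 287296 = 20295025 = 4505² ✓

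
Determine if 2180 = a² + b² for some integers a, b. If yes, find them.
8² + 46² (a=8, b=46)

Factorization: 2180 = 2^2 × 5 × 109
By Fermat: n is sum of two squares iff every prime p ≡ 3 (mod 4) appears to even power.
All primes ≡ 3 (mod 4) appear to even power.
Search a = 0, 1, 2, … for 2180 - a² a perfect square: first hit at a = 8: 2180 - 64 = 2116 = 46².
2180 = 8² + 46² = 64 + 2116 ✓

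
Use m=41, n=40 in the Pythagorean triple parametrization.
(81, 3280, 3281)

Euclid's formula: a = m² - n², b = 2mn, c = m² + n²
m = 41, n = 40
a = 41² - 40² = 1681 - 1600 = 81
b = 2 × 41 × 40 = 3280
c = 41² + 40² = 1681 + 1600 = 3281
Verification: 81² + 3280² = 6561 + 10758400 = 10764961 = 3281² ✓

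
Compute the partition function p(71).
4697205

p(n) counts ways to write n as a sum of positive integers (order ignored).
Euler's pentagonal recurrence: p(k) = p(k-1) + p(k-2) - p(k-5) - p(k-7) + p(k-12) + p(k-15) - ... (offsets j(3j∓1)/2, signs ++--, p(0)=1, p(<0)=0).
DP table for k = 0..70: p(0)=1, p(1)=1, p(2)=2, p(3)=3, p(4)=5, p(5)=7, p(6)=11, p(7)=15, p(8)=22, p(9)=30, p(10)=42, p(11)=56, p(12)=77, p(13)=101, p(14)=135, p(15)=176, p(16)=231, p(17)=297, p(18)=385, p(19)=490, p(20)=627, p(21)=792, p(22)=1002, p(23)=1255, p(24)=1575, p(25)=1958, p(26)=2436, p(27)=3010, p(28)=3718, p(29)=4565, p(30)=5604, p(31)=6842, p(32)=8349, p(33)=10143, p(34)=12310, p(35)=14883, p(36)=17977, p(37)=21637, p(38)=26015, p(39)=31185, p(40)=37338, p(41)=44583, p(42)=53174, p(43)=63261, p(44)=75175, p(45)=89134, p(46)=105558, p(47)=124754, p(48)=147273, p(49)=173525, p(50)=204226, p(51)=239943, p(52)=281589, p(53)=329931, p(54)=386155, p(55)=451276, p(56)=526823, p(57)=614154, p(58)=715220, p(59)=831820, p(60)=966467, p(61)=1121505, p(62)=1300156, p(63)=1505499, p(64)=1741630, p(65)=2012558, p(66)=2323520, p(67)=2679689, p(68)=3087735, p(69)=3554345, p(70)=4087968.
Final step: p(71) = p(70) + p(69) - p(66) - p(64) + p(59) + p(56) - p(49) - p(45) + p(36) + p(31) - p(20) - p(14) + p(1)
= 4087968 + 3554345 - 2323520 - 1741630 + 831820 + 526823 - 173525 - 89134 + 17977 + 6842 - 627 - 135 + 1
= 4697205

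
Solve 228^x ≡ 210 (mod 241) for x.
233

Baby-step giant-step with step n = ⌈√241⌉ = 16.
Baby steps 228^j mod 241 (j:value) for j=0..15: 0:1, 1:228, 2:169, 3:213, 4:123, 5:88, 6:61, 7:171, 8:187, 9:220, 10:32, 11:66, 12:106, 13:68, 14:80, 15:165.
Giant-step multiplier: 228^(-16) ≡ 228^(240-16) = 228^224 ≡ 231 (mod 241).
Giant steps γ_i = 210·231^i mod 241: γ_0=210, γ_1=69, γ_2=33, γ_3=152, γ_4=167, γ_5=17, γ_6=71, γ_7=13, γ_8=111, γ_9=95, γ_10=14, γ_11=101, γ_12=195, γ_13=219, γ_14=220 (in table at j=9).
x = i·n + j = 14·16 + 9 = 233.
Check: 228^233 ≡ 210 (mod 241).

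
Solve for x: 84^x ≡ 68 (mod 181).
69

Baby-step giant-step with step n = ⌈√181⌉ = 14.
Baby steps 84^j mod 181 (j:value) for j=0..13: 0:1, 1:84, 2:178, 3:110, 4:9, 5:32, 6:154, 7:85, 8:81, 9:107, 10:119, 11:41, 12:5, 13:58.
Giant-step multiplier: 84^(-14) ≡ 84^(180-14) = 84^166 ≡ 12 (mod 181).
Giant steps γ_i = 68·12^i mod 181: γ_0=68, γ_1=92, γ_2=18, γ_3=35, γ_4=58 (in table at j=13).
x = i·n + j = 4·14 + 13 = 69.
Check: 84^69 ≡ 68 (mod 181).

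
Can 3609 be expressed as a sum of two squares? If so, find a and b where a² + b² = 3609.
3² + 60² (a=3, b=60)

Factorization: 3609 = 3^2 × 401
By Fermat: n is sum of two squares iff every prime p ≡ 3 (mod 4) appears to even power.
All primes ≡ 3 (mod 4) appear to even power.
Search a = 0, 1, 2, … for 3609 - a² a perfect square: first hit at a = 3: 3609 - 9 = 3600 = 60².
3609 = 3² + 60² = 9 + 3600 ✓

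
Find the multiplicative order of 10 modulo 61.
60

61 is prime, so ord(10) divides φ(61) = 60.
Divisors of 60: 1, 2, 3, 4, 5, 6, 10, 12, 15, 20, 30, 60.
Repeated squaring: 10^1 ≡ 10, 10^2 ≡ 39, 10^4 ≡ 57, 10^8 ≡ 16, 10^16 ≡ 12, 10^32 ≡ 22 (mod 61).
Test 10^d mod 61 for each divisor d in increasing order:
10^1 ≡ 10
10^2 ≡ 39
10^3 = 10^2·10^1 ≡ 24
10^4 ≡ 57
10^5 = 10^4·10^1 ≡ 21
10^6 = 10^4·10^2 ≡ 27
10^10 = 10^8·10^2 ≡ 14
10^12 = 10^8·10^4 ≡ 58
10^15 = 10^8·10^4·10^2·10^1 ≡ 50
10^20 = 10^16·10^4 ≡ 13
10^30 = 10^16·10^8·10^4·10^2 ≡ 60
10^60 = 10^32·10^16·10^8·10^4 ≡ 1  ← first divisor giving 1
The order is 60.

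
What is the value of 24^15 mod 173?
150

Repeated squaring. Binary of 15 = 1111.
24^1 ≡ 24 (mod 173); 24^2 ≡ 57 (mod 173); 24^4 ≡ 135 (mod 173); 24^8 ≡ 60 (mod 173)
24^15 = 24^1 × 24^2 × 24^4 × 24^8 ≡ 150 (mod 173)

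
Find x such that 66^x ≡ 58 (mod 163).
54

Baby-step giant-step with step n = ⌈√163⌉ = 13.
Baby steps 66^j mod 163 (j:value) for j=0..12: 0:1, 1:66, 2:118, 3:127, 4:69, 5:153, 6:155, 7:124, 8:34, 9:125, 10:100, 11:80, 12:64.
Giant-step multiplier: 66^(-13) ≡ 66^(162-13) = 66^149 ≡ 128 (mod 163).
Giant steps γ_i = 58·128^i mod 163: γ_0=58, γ_1=89, γ_2=145, γ_3=141, γ_4=118 (in table at j=2).
x = i·n + j = 4·13 + 2 = 54.
Check: 66^54 ≡ 58 (mod 163).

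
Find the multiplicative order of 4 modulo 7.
3

7 is prime, so ord(4) divides φ(7) = 6.
Divisors of 6: 1, 2, 3, 6.
Repeated squaring: 4^1 ≡ 4, 4^2 ≡ 2, 4^4 ≡ 4 (mod 7).
Test 4^d mod 7 for each divisor d in increasing order:
4^1 ≡ 4
4^2 ≡ 2
4^3 = 4^2·4^1 ≡ 1  ← first divisor giving 1
The order is 3.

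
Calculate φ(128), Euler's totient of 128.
64

128 = 2^7
φ(n) = n × ∏(1 - 1/p) for each prime p dividing n
φ(128) = 128 × (1 - 1/2) = 64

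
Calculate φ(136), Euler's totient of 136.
64

136 = 2^3 × 17
φ(n) = n × ∏(1 - 1/p) for each prime p dividing n
φ(136) = 136 × (1 - 1/2) × (1 - 1/17) = 64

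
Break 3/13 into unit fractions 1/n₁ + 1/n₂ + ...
1/5 + 1/33 + 1/2145

Greedy algorithm:
3/13: ceiling(13/3) = 5, use 1/5
2/65: ceiling(65/2) = 33, use 1/33
1/2145: ceiling(2145/1) = 2145, use 1/2145
Result: 3/13 = 1/5 + 1/33 + 1/2145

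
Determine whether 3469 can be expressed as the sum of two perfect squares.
38² + 45² (a=38, b=45)

Factorization: 3469 = 3469
By Fermat: n is sum of two squares iff every prime p ≡ 3 (mod 4) appears to even power.
All primes ≡ 3 (mod 4) appear to even power.
Search a = 0, 1, 2, … for 3469 - a² a perfect square: first hit at a = 38: 3469 - 1444 = 2025 = 45².
3469 = 38² + 45² = 1444 + 2025 ✓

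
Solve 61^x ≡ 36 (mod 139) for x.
6

Baby-step giant-step with step n = ⌈√139⌉ = 12.
Baby steps 61^j mod 139 (j:value) for j=0..11: 0:1, 1:61, 2:107, 3:133, 4:51, 5:53, 6:36, 7:111, 8:99, 9:62, 10:29, 11:101.
h = 36 is already in the table at j=6, so x = 6.
Check: 61^6 ≡ 36 (mod 139).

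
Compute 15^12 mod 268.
149

Repeated squaring. Binary of 12 = 1100.
15^1 ≡ 15 (mod 268); 15^2 ≡ 225 (mod 268); 15^4 ≡ 241 (mod 268); 15^8 ≡ 193 (mod 268)
15^12 = 15^4 × 15^8 ≡ 149 (mod 268)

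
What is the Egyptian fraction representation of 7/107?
1/16 + 1/343 + 1/195739 + 1/114941072624

Greedy algorithm:
7/107: ceiling(107/7) = 16, use 1/16
5/1712: ceiling(1712/5) = 343, use 1/343
3/587216: ceiling(587216/3) = 195739, use 1/195739
1/114941072624: ceiling(114941072624/1) = 114941072624, use 1/114941072624
Result: 7/107 = 1/16 + 1/343 + 1/195739 + 1/114941072624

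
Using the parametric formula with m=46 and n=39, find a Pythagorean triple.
(595, 3588, 3637)

Euclid's formula: a = m² - n², b = 2mn, c = m² + n²
m = 46, n = 39
a = 46² - 39² = 2116 - 1521 = 595
b = 2 × 46 × 39 = 3588
c = 46² + 39² = 2116 + 1521 = 3637
Verification: 595² + 3588² = 354025 + 12873744 = 13227769 = 3637² ✓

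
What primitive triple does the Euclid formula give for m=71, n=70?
(141, 9940, 9941)

Euclid's formula: a = m² - n², b = 2mn, c = m² + n²
m = 71, n = 70
a = 71² - 70² = 5041 - 4900 = 141
b = 2 × 71 × 70 = 9940
c = 71² + 70² = 5041 + 4900 = 9941
Verification: 141² + 9940² = 19881 + 98803600 = 98823481 = 9941² ✓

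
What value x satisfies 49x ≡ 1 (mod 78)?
43

gcd(49, 78) = 1, so the inverse exists.
Extended Euclidean algorithm on (78, 49):
78 = 1 × 49 + 29  ⟹  29 = (1)·78 + (-1)·49
49 = 1 × 29 + 20  ⟹  20 = (-1)·78 + (2)·49
29 = 1 × 20 + 9  ⟹  9 = (2)·78 + (-3)·49
20 = 2 × 9 + 2  ⟹  2 = (-5)·78 + (8)·49
9 = 4 × 2 + 1  ⟹  1 = (22)·78 + (-35)·49
So (-35)·49 ≡ 1 (mod 78), i.e. 49^(-1) ≡ -35 ≡ 43 (mod 78).
Check: 49 × 43 = 2107 ≡ 1 (mod 78)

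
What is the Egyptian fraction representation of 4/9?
1/3 + 1/9

Greedy algorithm:
4/9: ceiling(9/4) = 3, use 1/3
1/9: ceiling(9/1) = 9, use 1/9
Result: 4/9 = 1/3 + 1/9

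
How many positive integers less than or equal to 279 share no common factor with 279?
180

279 = 3^2 × 31
φ(n) = n × ∏(1 - 1/p) for each prime p dividing n
φ(279) = 279 × (1 - 1/3) × (1 - 1/31) = 180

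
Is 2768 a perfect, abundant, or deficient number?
deficient

Proper divisors of 2768: sum = 1 + 2 + 4 + 8 + 16 + 173 + 346 + 692 + 1384 = 2626
Since 2626 < 2768, 2768 is deficient.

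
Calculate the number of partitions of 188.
1398341745571

p(n) counts ways to write n as a sum of positive integers (order ignored).
Euler's pentagonal recurrence: p(k) = p(k-1) + p(k-2) - p(k-5) - p(k-7) + p(k-12) + p(k-15) - ... (offsets j(3j∓1)/2, signs ++--, p(0)=1, p(<0)=0).
DP table for k = 0..187: p(0)=1, p(1)=1, p(2)=2, p(3)=3, p(4)=5, p(5)=7, p(6)=11, p(7)=15, p(8)=22, p(9)=30, p(10)=42, p(11)=56, p(12)=77, p(13)=101, p(14)=135, p(15)=176, p(16)=231, p(17)=297, p(18)=385, p(19)=490, p(20)=627, p(21)=792, p(22)=1002, p(23)=1255, p(24)=1575, p(25)=1958, p(26)=2436, p(27)=3010, p(28)=3718, p(29)=4565, p(30)=5604, p(31)=6842, p(32)=8349, p(33)=10143, p(34)=12310, p(35)=14883, p(36)=17977, p(37)=21637, p(38)=26015, p(39)=31185, p(40)=37338, p(41)=44583, p(42)=53174, p(43)=63261, p(44)=75175, p(45)=89134, p(46)=105558, p(47)=124754, p(48)=147273, p(49)=173525, p(50)=204226, p(51)=239943, p(52)=281589, p(53)=329931, p(54)=386155, p(55)=451276, p(56)=526823, p(57)=614154, p(58)=715220, p(59)=831820, p(60)=966467, p(61)=1121505, p(62)=1300156, p(63)=1505499, p(64)=1741630, p(65)=2012558, p(66)=2323520, p(67)=2679689, p(68)=3087735, p(69)=3554345, p(70)=4087968, p(71)=4697205, p(72)=5392783, p(73)=6185689, p(74)=7089500, p(75)=8118264, p(76)=9289091, p(77)=10619863, p(78)=12132164, p(79)=13848650, p(80)=15796476, p(81)=18004327, p(82)=20506255, p(83)=23338469, p(84)=26543660, p(85)=30167357, p(86)=34262962, p(87)=38887673, p(88)=44108109, p(89)=49995925, p(90)=56634173, p(91)=64112359, p(92)=72533807, p(93)=82010177, p(94)=92669720, p(95)=104651419, p(96)=118114304, p(97)=133230930, p(98)=150198136, p(99)=169229875, p(100)=190569292, p(101)=214481126, p(102)=241265379, p(103)=271248950, p(104)=304801365, p(105)=342325709, p(106)=384276336, p(107)=431149389, p(108)=483502844, p(109)=541946240, p(110)=607163746, p(111)=679903203, p(112)=761002156, p(113)=851376628, p(114)=952050665, p(115)=1064144451, p(116)=1188908248, p(117)=1327710076, p(118)=1482074143, p(119)=1653668665, p(120)=1844349560, p(121)=2056148051, p(122)=2291320912, p(123)=2552338241, p(124)=2841940500, p(125)=3163127352, p(126)=3519222692, p(127)=3913864295, p(128)=4351078600, p(129)=4835271870, p(130)=5371315400, p(131)=5964539504, p(132)=6620830889, p(133)=7346629512, p(134)=8149040695, p(135)=9035836076, p(136)=10015581680, p(137)=11097645016, p(138)=12292341831, p(139)=13610949895, p(140)=15065878135, p(141)=16670689208, p(142)=18440293320, p(143)=20390982757, p(144)=22540654445, p(145)=24908858009, p(146)=27517052599, p(147)=30388671978, p(148)=33549419497, p(149)=37027355200, p(150)=40853235313, p(151)=45060624582, p(152)=49686288421, p(153)=54770336324, p(154)=60356673280, p(155)=66493182097, p(156)=73232243759, p(157)=80630964769, p(158)=88751778802, p(159)=97662728555, p(160)=107438159466, p(161)=118159068427, p(162)=129913904637, p(163)=142798995930, p(164)=156919475295, p(165)=172389800255, p(166)=189334822579, p(167)=207890420102, p(168)=228204732751, p(169)=250438925115, p(170)=274768617130, p(171)=301384802048, p(172)=330495499613, p(173)=362326859895, p(174)=397125074750, p(175)=435157697830, p(176)=476715857290, p(177)=522115831195, p(178)=571701605655, p(179)=625846753120, p(180)=684957390936, p(181)=749474411781, p(182)=819876908323, p(183)=896684817527, p(184)=980462880430, p(185)=1071823774337, p(186)=1171432692373, p(187)=1280011042268.
Final step: p(188) = p(187) + p(186) - p(183) - p(181) + p(176) + p(173) - p(166) - p(162) + p(153) + p(148) - p(137) - p(131) + p(118) + p(111) - p(96) - p(88) + p(71) + p(62) - p(43) - p(33) + p(12) + p(1)
= 1280011042268 + 1171432692373 - 896684817527 - 749474411781 + 476715857290 + 362326859895 - 189334822579 - 129913904637 + 54770336324 + 33549419497 - 11097645016 - 5964539504 + 1482074143 + 679903203 - 118114304 - 44108109 + 4697205 + 1300156 - 63261 - 10143 + 77 + 1
= 1398341745571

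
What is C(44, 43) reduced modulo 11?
0

Using Lucas' theorem:
Write n=44 and k=43 in base 11:
n in base 11: [4, 0]
k in base 11: [3, 10]
C(44,43) mod 11 = ∏ C(n_i, k_i) mod 11
Digit binomials (mod 11): C(4,3) = 4; C(0,10) = 0 (k_i > n_i)
Product: 4 × 0 = 0 ≡ 0 (mod 11)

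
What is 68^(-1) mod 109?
101

gcd(68, 109) = 1, so the inverse exists.
Extended Euclidean algorithm on (109, 68):
109 = 1 × 68 + 41  ⟹  41 = (1)·109 + (-1)·68
68 = 1 × 41 + 27  ⟹  27 = (-1)·109 + (2)·68
41 = 1 × 27 + 14  ⟹  14 = (2)·109 + (-3)·68
27 = 1 × 14 + 13  ⟹  13 = (-3)·109 + (5)·68
14 = 1 × 13 + 1  ⟹  1 = (5)·109 + (-8)·68
So (-8)·68 ≡ 1 (mod 109), i.e. 68^(-1) ≡ -8 ≡ 101 (mod 109).
Check: 68 × 101 = 6868 ≡ 1 (mod 109)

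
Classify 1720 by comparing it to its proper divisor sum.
abundant

Proper divisors of 1720: sum = 1 + 2 + 4 + 5 + 8 + 10 + 20 + 40 + 43 + 86 + 172 + 215 + 344 + 430 + 860 = 2240
Since 2240 > 1720, 1720 is abundant.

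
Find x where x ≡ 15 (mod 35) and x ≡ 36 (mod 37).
295

Using Chinese Remainder Theorem:
M = 35 × 37 = 1295
M1 = 37, M2 = 35
y1 = 37^(-1) mod 35 = 18
y2 = 35^(-1) mod 37 = 18
x = (15×37×18 + 36×35×18) mod 1295 = 295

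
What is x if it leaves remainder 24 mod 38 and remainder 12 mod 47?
670

Using Chinese Remainder Theorem:
M = 38 × 47 = 1786
M1 = 47, M2 = 38
y1 = 47^(-1) mod 38 = 17
y2 = 38^(-1) mod 47 = 26
x = (24×47×17 + 12×38×26) mod 1786 = 670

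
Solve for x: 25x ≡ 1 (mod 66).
37

gcd(25, 66) = 1, so the inverse exists.
Extended Euclidean algorithm on (66, 25):
66 = 2 × 25 + 16  ⟹  16 = (1)·66 + (-2)·25
25 = 1 × 16 + 9  ⟹  9 = (-1)·66 + (3)·25
16 = 1 × 9 + 7  ⟹  7 = (2)·66 + (-5)·25
9 = 1 × 7 + 2  ⟹  2 = (-3)·66 + (8)·25
7 = 3 × 2 + 1  ⟹  1 = (11)·66 + (-29)·25
So (-29)·25 ≡ 1 (mod 66), i.e. 25^(-1) ≡ -29 ≡ 37 (mod 66).
Check: 25 × 37 = 925 ≡ 1 (mod 66)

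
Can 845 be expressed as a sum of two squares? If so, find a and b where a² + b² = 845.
2² + 29² (a=2, b=29)

Factorization: 845 = 5 × 13^2
By Fermat: n is sum of two squares iff every prime p ≡ 3 (mod 4) appears to even power.
All primes ≡ 3 (mod 4) appear to even power.
Search a = 0, 1, 2, … for 845 - a² a perfect square: first hit at a = 2: 845 - 4 = 841 = 29².
845 = 2² + 29² = 4 + 841 ✓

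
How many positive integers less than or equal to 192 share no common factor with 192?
64

192 = 2^6 × 3
φ(n) = n × ∏(1 - 1/p) for each prime p dividing n
φ(192) = 192 × (1 - 1/2) × (1 - 1/3) = 64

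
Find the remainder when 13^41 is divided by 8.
5

Repeated squaring. Binary of 41 = 101001.
13^1 ≡ 5 (mod 8); 13^2 ≡ 1 (mod 8); 13^4 ≡ 1 (mod 8); 13^8 ≡ 1 (mod 8); 13^16 ≡ 1 (mod 8); 13^32 ≡ 1 (mod 8)
13^41 = 13^1 × 13^8 × 13^32 ≡ 5 (mod 8)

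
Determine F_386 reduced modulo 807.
718

Matrix identity: Q^n = [[F_(n+1), F_n], [F_n, F_(n-1)]] with Q = [[1,1],[1,0]].
n = 386 = 110000010₂. Square-and-multiply, entries mod 807:
Q^1 = [[1,1],[1,0]]
Q^3 = (Q^1)²·Q = [[3,2],[2,1]]
Q^6 = (Q^3)² = [[13,8],[8,5]]
Q^12 = (Q^6)² = [[233,144],[144,89]]
Q^24 = (Q^12)² = [[781,369],[369,412]]
Q^48 = (Q^24)² = [[454,402],[402,52]]
Q^96 = (Q^48)² = [[535,48],[48,487]]
Q^193 = (Q^96)²·Q = [[259,430],[430,636]]
Q^386 = (Q^193)² = [[197,718],[718,286]]
F_386 mod 807 = Q^386[0][1] = 718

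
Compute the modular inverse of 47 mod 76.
55

gcd(47, 76) = 1, so the inverse exists.
Extended Euclidean algorithm on (76, 47):
76 = 1 × 47 + 29  ⟹  29 = (1)·76 + (-1)·47
47 = 1 × 29 + 18  ⟹  18 = (-1)·76 + (2)·47
29 = 1 × 18 + 11  ⟹  11 = (2)·76 + (-3)·47
18 = 1 × 11 + 7  ⟹  7 = (-3)·76 + (5)·47
11 = 1 × 7 + 4  ⟹  4 = (5)·76 + (-8)·47
7 = 1 × 4 + 3  ⟹  3 = (-8)·76 + (13)·47
4 = 1 × 3 + 1  ⟹  1 = (13)·76 + (-21)·47
So (-21)·47 ≡ 1 (mod 76), i.e. 47^(-1) ≡ -21 ≡ 55 (mod 76).
Check: 47 × 55 = 2585 ≡ 1 (mod 76)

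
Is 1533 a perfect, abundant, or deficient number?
deficient

Proper divisors of 1533: sum = 1 + 3 + 7 + 21 + 73 + 219 + 511 = 835
Since 835 < 1533, 1533 is deficient.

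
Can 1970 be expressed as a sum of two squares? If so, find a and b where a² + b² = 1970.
11² + 43² (a=11, b=43)

Factorization: 1970 = 2 × 5 × 197
By Fermat: n is sum of two squares iff every prime p ≡ 3 (mod 4) appears to even power.
All primes ≡ 3 (mod 4) appear to even power.
Search a = 0, 1, 2, … for 1970 - a² a perfect square: first hit at a = 11: 1970 - 121 = 1849 = 43².
1970 = 11² + 43² = 121 + 1849 ✓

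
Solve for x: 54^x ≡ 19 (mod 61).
14

Baby-step giant-step with step n = ⌈√61⌉ = 8.
Baby steps 54^j mod 61 (j:value) for j=0..7: 0:1, 1:54, 2:49, 3:23, 4:22, 5:29, 6:41, 7:18.
Giant-step multiplier: 54^(-8) ≡ 54^(60-8) = 54^52 ≡ 15 (mod 61).
Giant steps γ_i = 19·15^i mod 61: γ_0=19, γ_1=41 (in table at j=6).
x = i·n + j = 1·8 + 6 = 14.
Check: 54^14 ≡ 19 (mod 61).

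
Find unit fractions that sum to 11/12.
1/2 + 1/3 + 1/12

Greedy algorithm:
11/12: ceiling(12/11) = 2, use 1/2
5/12: ceiling(12/5) = 3, use 1/3
1/12: ceiling(12/1) = 12, use 1/12
Result: 11/12 = 1/2 + 1/3 + 1/12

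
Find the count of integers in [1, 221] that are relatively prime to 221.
192

221 = 13 × 17
φ(n) = n × ∏(1 - 1/p) for each prime p dividing n
φ(221) = 221 × (1 - 1/13) × (1 - 1/17) = 192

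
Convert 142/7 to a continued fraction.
[20; 3, 2]

Euclidean algorithm steps:
142 = 20 × 7 + 2
7 = 3 × 2 + 1
2 = 2 × 1 + 0
Continued fraction: [20; 3, 2]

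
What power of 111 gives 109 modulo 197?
86

Baby-step giant-step with step n = ⌈√197⌉ = 15.
Baby steps 111^j mod 197 (j:value) for j=0..14: 0:1, 1:111, 2:107, 3:57, 4:23, 5:189, 6:97, 7:129, 8:135, 9:13, 10:64, 11:12, 12:150, 13:102, 14:93.
Giant-step multiplier: 111^(-15) ≡ 111^(196-15) = 111^181 ≡ 5 (mod 197).
Giant steps γ_i = 109·5^i mod 197: γ_0=109, γ_1=151, γ_2=164, γ_3=32, γ_4=160, γ_5=12 (in table at j=11).
x = i·n + j = 5·15 + 11 = 86.
Check: 111^86 ≡ 109 (mod 197).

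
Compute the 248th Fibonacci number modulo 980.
161

Matrix identity: Q^n = [[F_(n+1), F_n], [F_n, F_(n-1)]] with Q = [[1,1],[1,0]].
n = 248 = 11111000₂. Square-and-multiply, entries mod 980:
Q^1 = [[1,1],[1,0]]
Q^3 = (Q^1)²·Q = [[3,2],[2,1]]
Q^7 = (Q^3)²·Q = [[21,13],[13,8]]
Q^15 = (Q^7)²·Q = [[7,610],[610,377]]
Q^31 = (Q^15)²·Q = [[749,729],[729,20]]
Q^62 = (Q^31)² = [[722,41],[41,681]]
Q^124 = (Q^62)² = [[625,683],[683,922]]
Q^248 = (Q^124)² = [[594,161],[161,433]]
F_248 mod 980 = Q^248[0][1] = 161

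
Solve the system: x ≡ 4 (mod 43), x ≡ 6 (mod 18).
348

Using Chinese Remainder Theorem:
M = 43 × 18 = 774
M1 = 18, M2 = 43
y1 = 18^(-1) mod 43 = 12
y2 = 43^(-1) mod 18 = 13
x = (4×18×12 + 6×43×13) mod 774 = 348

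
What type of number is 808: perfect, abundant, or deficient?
deficient

Proper divisors of 808: sum = 1 + 2 + 4 + 8 + 101 + 202 + 404 = 722
Since 722 < 808, 808 is deficient.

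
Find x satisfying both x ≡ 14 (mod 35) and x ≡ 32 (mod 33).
329

Using Chinese Remainder Theorem:
M = 35 × 33 = 1155
M1 = 33, M2 = 35
y1 = 33^(-1) mod 35 = 17
y2 = 35^(-1) mod 33 = 17
x = (14×33×17 + 32×35×17) mod 1155 = 329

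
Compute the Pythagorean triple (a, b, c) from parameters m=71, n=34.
(3885, 4828, 6197)

Euclid's formula: a = m² - n², b = 2mn, c = m² + n²
m = 71, n = 34
a = 71² - 34² = 5041 - 1156 = 3885
b = 2 × 71 × 34 = 4828
c = 71² + 34² = 5041 + 1156 = 6197
Verification: 3885² + 4828² = 15093225 + 23309584 = 38402809 = 6197² ✓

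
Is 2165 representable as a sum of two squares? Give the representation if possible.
7² + 46² (a=7, b=46)

Factorization: 2165 = 5 × 433
By Fermat: n is sum of two squares iff every prime p ≡ 3 (mod 4) appears to even power.
All primes ≡ 3 (mod 4) appear to even power.
Search a = 0, 1, 2, … for 2165 - a² a perfect square: first hit at a = 7: 2165 - 49 = 2116 = 46².
2165 = 7² + 46² = 49 + 2116 ✓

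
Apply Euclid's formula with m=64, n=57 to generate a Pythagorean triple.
(847, 7296, 7345)

Euclid's formula: a = m² - n², b = 2mn, c = m² + n²
m = 64, n = 57
a = 64² - 57² = 4096 - 3249 = 847
b = 2 × 64 × 57 = 7296
c = 64² + 57² = 4096 + 3249 = 7345
Verification: 847² + 7296² = 717409 + 53231616 = 53949025 = 7345² ✓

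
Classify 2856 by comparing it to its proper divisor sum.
abundant

Proper divisors of 2856: sum = 1 + 2 + 3 + 4 + 6 + 7 + 8 + 12 + ... + 476 + 714 + 952 + 1428 (31 divisors) = 5784
Since 5784 > 2856, 2856 is abundant.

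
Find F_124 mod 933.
480

Matrix identity: Q^n = [[F_(n+1), F_n], [F_n, F_(n-1)]] with Q = [[1,1],[1,0]].
n = 124 = 1111100₂. Square-and-multiply, entries mod 933:
Q^1 = [[1,1],[1,0]]
Q^3 = (Q^1)²·Q = [[3,2],[2,1]]
Q^7 = (Q^3)²·Q = [[21,13],[13,8]]
Q^15 = (Q^7)²·Q = [[54,610],[610,377]]
Q^31 = (Q^15)²·Q = [[687,883],[883,737]]
Q^62 = (Q^31)² = [[505,641],[641,797]]
Q^124 = (Q^62)² = [[677,480],[480,197]]
F_124 mod 933 = Q^124[0][1] = 480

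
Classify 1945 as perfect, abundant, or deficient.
deficient

Proper divisors of 1945: sum = 1 + 5 + 389 = 395
Since 395 < 1945, 1945 is deficient.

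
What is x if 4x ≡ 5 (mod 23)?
x ≡ 7 (mod 23)

gcd(4, 23) = 1, which divides 5, so solutions exist.
Find 4^(-1) mod 23 by the extended Euclidean algorithm:
23 = 5 × 4 + 3  ⟹  3 = (1)·23 + (-5)·4
4 = 1 × 3 + 1  ⟹  1 = (-1)·23 + (6)·4
So (6)·4 ≡ 1 (mod 23), i.e. 4^(-1) ≡ 6 (mod 23).
x ≡ 6 × 5 = 30 ≡ 7 (mod 23).
Check: 4 × 7 = 28 ≡ 5 (mod 23).
Unique solution: x ≡ 7 (mod 23)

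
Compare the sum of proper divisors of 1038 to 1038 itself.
abundant

Proper divisors of 1038: sum = 1 + 2 + 3 + 6 + 173 + 346 + 519 = 1050
Since 1050 > 1038, 1038 is abundant.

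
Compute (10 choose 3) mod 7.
1

Using Lucas' theorem:
Write n=10 and k=3 in base 7:
n in base 7: [1, 3]
k in base 7: [0, 3]
C(10,3) mod 7 = ∏ C(n_i, k_i) mod 7
Digit binomials (mod 7): C(1,0) = 1; C(3,3) = 1
Product: 1 × 1 = 1 ≡ 1 (mod 7)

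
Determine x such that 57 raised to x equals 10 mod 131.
111

Baby-step giant-step with step n = ⌈√131⌉ = 12.
Baby steps 57^j mod 131 (j:value) for j=0..11: 0:1, 1:57, 2:105, 3:90, 4:21, 5:18, 6:109, 7:56, 8:48, 9:116, 10:62, 11:128.
Giant-step multiplier: 57^(-12) ≡ 57^(130-12) = 57^118 ≡ 36 (mod 131).
Giant steps γ_i = 10·36^i mod 131: γ_0=10, γ_1=98, γ_2=122, γ_3=69, γ_4=126, γ_5=82, γ_6=70, γ_7=31, γ_8=68, γ_9=90 (in table at j=3).
x = i·n + j = 9·12 + 3 = 111.
Check: 57^111 ≡ 10 (mod 131).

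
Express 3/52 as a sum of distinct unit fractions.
1/18 + 1/468

Greedy algorithm:
3/52: ceiling(52/3) = 18, use 1/18
1/468: ceiling(468/1) = 468, use 1/468
Result: 3/52 = 1/18 + 1/468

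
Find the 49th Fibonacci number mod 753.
547

Matrix identity: Q^n = [[F_(n+1), F_n], [F_n, F_(n-1)]] with Q = [[1,1],[1,0]].
n = 49 = 110001₂. Square-and-multiply, entries mod 753:
Q^1 = [[1,1],[1,0]]
Q^3 = (Q^1)²·Q = [[3,2],[2,1]]
Q^6 = (Q^3)² = [[13,8],[8,5]]
Q^12 = (Q^6)² = [[233,144],[144,89]]
Q^24 = (Q^12)² = [[478,435],[435,43]]
Q^49 = (Q^24)²·Q = [[529,547],[547,735]]
F_49 mod 753 = Q^49[0][1] = 547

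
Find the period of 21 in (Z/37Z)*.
18

37 is prime, so ord(21) divides φ(37) = 36.
Divisors of 36: 1, 2, 3, 4, 6, 9, 12, 18, 36.
Repeated squaring: 21^1 ≡ 21, 21^2 ≡ 34, 21^4 ≡ 9, 21^8 ≡ 7, 21^16 ≡ 12, 21^32 ≡ 33 (mod 37).
Test 21^d mod 37 for each divisor d in increasing order:
21^1 ≡ 21
21^2 ≡ 34
21^3 = 21^2·21^1 ≡ 11
21^4 ≡ 9
21^6 = 21^4·21^2 ≡ 10
21^9 = 21^8·21^1 ≡ 36
21^12 = 21^8·21^4 ≡ 26
21^18 = 21^16·21^2 ≡ 1  ← first divisor giving 1
The order is 18.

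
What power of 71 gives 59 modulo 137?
56

Baby-step giant-step with step n = ⌈√137⌉ = 12.
Baby steps 71^j mod 137 (j:value) for j=0..11: 0:1, 1:71, 2:109, 3:67, 4:99, 5:42, 6:105, 7:57, 8:74, 9:48, 10:120, 11:26.
Giant-step multiplier: 71^(-12) ≡ 71^(136-12) = 71^124 ≡ 78 (mod 137).
Giant steps γ_i = 59·78^i mod 137: γ_0=59, γ_1=81, γ_2=16, γ_3=15, γ_4=74 (in table at j=8).
x = i·n + j = 4·12 + 8 = 56.
Check: 71^56 ≡ 59 (mod 137).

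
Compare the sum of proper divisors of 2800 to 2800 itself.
abundant

Proper divisors of 2800: sum = 1 + 2 + 4 + 5 + 7 + 8 + 10 + 14 + ... + 400 + 560 + 700 + 1400 (29 divisors) = 4888
Since 4888 > 2800, 2800 is abundant.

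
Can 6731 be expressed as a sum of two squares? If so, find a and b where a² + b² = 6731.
Not possible

Factorization: 6731 = 53 × 127
By Fermat: n is sum of two squares iff every prime p ≡ 3 (mod 4) appears to even power.
Prime(s) ≡ 3 (mod 4) with odd exponent: [(127, 1)]
Therefore 6731 cannot be expressed as a² + b².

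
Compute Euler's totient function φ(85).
64

85 = 5 × 17
φ(n) = n × ∏(1 - 1/p) for each prime p dividing n
φ(85) = 85 × (1 - 1/5) × (1 - 1/17) = 64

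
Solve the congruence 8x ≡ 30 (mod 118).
x ≡ 48 (mod 59)

gcd(8, 118) = 2, which divides 30, so solutions exist.
Divide through by 2: 4x ≡ 15 (mod 59).
Find 4^(-1) mod 59 by the extended Euclidean algorithm:
59 = 14 × 4 + 3  ⟹  3 = (1)·59 + (-14)·4
4 = 1 × 3 + 1  ⟹  1 = (-1)·59 + (15)·4
So (15)·4 ≡ 1 (mod 59), i.e. 4^(-1) ≡ 15 (mod 59).
x ≡ 15 × 15 = 225 ≡ 48 (mod 59).
Check: 8 × 48 = 384 ≡ 30 (mod 118).
x ≡ 48 (mod 59), giving 2 solutions mod 118.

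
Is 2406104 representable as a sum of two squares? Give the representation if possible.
Not possible

Factorization: 2406104 = 2^3 × 67^3
By Fermat: n is sum of two squares iff every prime p ≡ 3 (mod 4) appears to even power.
Prime(s) ≡ 3 (mod 4) with odd exponent: [(67, 3)]
Therefore 2406104 cannot be expressed as a² + b².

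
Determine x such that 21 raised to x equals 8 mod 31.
18

Baby-step giant-step with step n = ⌈√31⌉ = 6.
Baby steps 21^j mod 31 (j:value) for j=0..5: 0:1, 1:21, 2:7, 3:23, 4:18, 5:6.
Giant-step multiplier: 21^(-6) ≡ 21^(30-6) = 21^24 ≡ 16 (mod 31).
Giant steps γ_i = 8·16^i mod 31: γ_0=8, γ_1=4, γ_2=2, γ_3=1 (in table at j=0).
x = i·n + j = 3·6 + 0 = 18.
Check: 21^18 ≡ 8 (mod 31).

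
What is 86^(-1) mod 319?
115

gcd(86, 319) = 1, so the inverse exists.
Extended Euclidean algorithm on (319, 86):
319 = 3 × 86 + 61  ⟹  61 = (1)·319 + (-3)·86
86 = 1 × 61 + 25  ⟹  25 = (-1)·319 + (4)·86
61 = 2 × 25 + 11  ⟹  11 = (3)·319 + (-11)·86
25 = 2 × 11 + 3  ⟹  3 = (-7)·319 + (26)·86
11 = 3 × 3 + 2  ⟹  2 = (24)·319 + (-89)·86
3 = 1 × 2 + 1  ⟹  1 = (-31)·319 + (115)·86
So (115)·86 ≡ 1 (mod 319), i.e. 86^(-1) ≡ 115 (mod 319).
Check: 86 × 115 = 9890 ≡ 1 (mod 319)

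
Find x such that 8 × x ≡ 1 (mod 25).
22

gcd(8, 25) = 1, so the inverse exists.
Extended Euclidean algorithm on (25, 8):
25 = 3 × 8 + 1  ⟹  1 = (1)·25 + (-3)·8
So (-3)·8 ≡ 1 (mod 25), i.e. 8^(-1) ≡ -3 ≡ 22 (mod 25).
Check: 8 × 22 = 176 ≡ 1 (mod 25)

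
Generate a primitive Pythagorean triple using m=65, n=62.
(381, 8060, 8069)

Euclid's formula: a = m² - n², b = 2mn, c = m² + n²
m = 65, n = 62
a = 65² - 62² = 4225 - 3844 = 381
b = 2 × 65 × 62 = 8060
c = 65² + 62² = 4225 + 3844 = 8069
Verification: 381² + 8060² = 145161 + 64963600 = 65108761 = 8069² ✓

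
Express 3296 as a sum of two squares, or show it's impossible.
Not possible

Factorization: 3296 = 2^5 × 103
By Fermat: n is sum of two squares iff every prime p ≡ 3 (mod 4) appears to even power.
Prime(s) ≡ 3 (mod 4) with odd exponent: [(103, 1)]
Therefore 3296 cannot be expressed as a² + b².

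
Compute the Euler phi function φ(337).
336

337 = 337
φ(n) = n × ∏(1 - 1/p) for each prime p dividing n
φ(337) = 337 × (1 - 1/337) = 336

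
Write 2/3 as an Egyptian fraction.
1/2 + 1/6

Greedy algorithm:
2/3: ceiling(3/2) = 2, use 1/2
1/6: ceiling(6/1) = 6, use 1/6
Result: 2/3 = 1/2 + 1/6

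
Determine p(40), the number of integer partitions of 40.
37338

p(n) counts ways to write n as a sum of positive integers (order ignored).
Euler's pentagonal recurrence: p(k) = p(k-1) + p(k-2) - p(k-5) - p(k-7) + p(k-12) + p(k-15) - ... (offsets j(3j∓1)/2, signs ++--, p(0)=1, p(<0)=0).
DP table for k = 0..39: p(0)=1, p(1)=1, p(2)=2, p(3)=3, p(4)=5, p(5)=7, p(6)=11, p(7)=15, p(8)=22, p(9)=30, p(10)=42, p(11)=56, p(12)=77, p(13)=101, p(14)=135, p(15)=176, p(16)=231, p(17)=297, p(18)=385, p(19)=490, p(20)=627, p(21)=792, p(22)=1002, p(23)=1255, p(24)=1575, p(25)=1958, p(26)=2436, p(27)=3010, p(28)=3718, p(29)=4565, p(30)=5604, p(31)=6842, p(32)=8349, p(33)=10143, p(34)=12310, p(35)=14883, p(36)=17977, p(37)=21637, p(38)=26015, p(39)=31185.
Final step: p(40) = p(39) + p(38) - p(35) - p(33) + p(28) + p(25) - p(18) - p(14) + p(5) + p(0)
= 31185 + 26015 - 14883 - 10143 + 3718 + 1958 - 385 - 135 + 7 + 1
= 37338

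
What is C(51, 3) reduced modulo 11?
2

Using Lucas' theorem:
Write n=51 and k=3 in base 11:
n in base 11: [4, 7]
k in base 11: [0, 3]
C(51,3) mod 11 = ∏ C(n_i, k_i) mod 11
Digit binomials (mod 11): C(4,0) = 1; C(7,3) = 35 ≡ 2
Product: 1 × 2 = 2 ≡ 2 (mod 11)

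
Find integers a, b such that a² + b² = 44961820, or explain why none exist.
Not possible

Factorization: 44961820 = 2^2 × 5 × 131^3
By Fermat: n is sum of two squares iff every prime p ≡ 3 (mod 4) appears to even power.
Prime(s) ≡ 3 (mod 4) with odd exponent: [(131, 3)]
Therefore 44961820 cannot be expressed as a² + b².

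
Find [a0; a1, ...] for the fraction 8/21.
[0; 2, 1, 1, 1, 2]

Euclidean algorithm steps:
8 = 0 × 21 + 8
21 = 2 × 8 + 5
8 = 1 × 5 + 3
5 = 1 × 3 + 2
3 = 1 × 2 + 1
2 = 2 × 1 + 0
Continued fraction: [0; 2, 1, 1, 1, 2]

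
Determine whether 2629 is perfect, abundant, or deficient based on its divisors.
deficient

Proper divisors of 2629: sum = 1 + 11 + 239 = 251
Since 251 < 2629, 2629 is deficient.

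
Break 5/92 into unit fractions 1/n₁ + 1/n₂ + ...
1/19 + 1/583 + 1/1019084

Greedy algorithm:
5/92: ceiling(92/5) = 19, use 1/19
3/1748: ceiling(1748/3) = 583, use 1/583
1/1019084: ceiling(1019084/1) = 1019084, use 1/1019084
Result: 5/92 = 1/19 + 1/583 + 1/1019084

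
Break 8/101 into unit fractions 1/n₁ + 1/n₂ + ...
1/13 + 1/438 + 1/575094

Greedy algorithm:
8/101: ceiling(101/8) = 13, use 1/13
3/1313: ceiling(1313/3) = 438, use 1/438
1/575094: ceiling(575094/1) = 575094, use 1/575094
Result: 8/101 = 1/13 + 1/438 + 1/575094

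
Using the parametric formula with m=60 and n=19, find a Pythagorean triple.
(3239, 2280, 3961)

Euclid's formula: a = m² - n², b = 2mn, c = m² + n²
m = 60, n = 19
a = 60² - 19² = 3600 - 361 = 3239
b = 2 × 60 × 19 = 2280
c = 60² + 19² = 3600 + 361 = 3961
Verification: 3239² + 2280² = 10491121 + 5198400 = 15689521 = 3961² ✓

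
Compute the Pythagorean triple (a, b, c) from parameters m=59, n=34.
(2325, 4012, 4637)

Euclid's formula: a = m² - n², b = 2mn, c = m² + n²
m = 59, n = 34
a = 59² - 34² = 3481 - 1156 = 2325
b = 2 × 59 × 34 = 4012
c = 59² + 34² = 3481 + 1156 = 4637
Verification: 2325² + 4012² = 5405625 + 16096144 = 21501769 = 4637² ✓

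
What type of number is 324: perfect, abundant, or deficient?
abundant

Proper divisors of 324: sum = 1 + 2 + 3 + 4 + 6 + 9 + 12 + 18 + 27 + 36 + 54 + 81 + 108 + 162 = 523
Since 523 > 324, 324 is abundant.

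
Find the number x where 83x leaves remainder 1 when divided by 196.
111

gcd(83, 196) = 1, so the inverse exists.
Extended Euclidean algorithm on (196, 83):
196 = 2 × 83 + 30  ⟹  30 = (1)·196 + (-2)·83
83 = 2 × 30 + 23  ⟹  23 = (-2)·196 + (5)·83
30 = 1 × 23 + 7  ⟹  7 = (3)·196 + (-7)·83
23 = 3 × 7 + 2  ⟹  2 = (-11)·196 + (26)·83
7 = 3 × 2 + 1  ⟹  1 = (36)·196 + (-85)·83
So (-85)·83 ≡ 1 (mod 196), i.e. 83^(-1) ≡ -85 ≡ 111 (mod 196).
Check: 83 × 111 = 9213 ≡ 1 (mod 196)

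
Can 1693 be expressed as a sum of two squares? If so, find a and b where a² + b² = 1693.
18² + 37² (a=18, b=37)

Factorization: 1693 = 1693
By Fermat: n is sum of two squares iff every prime p ≡ 3 (mod 4) appears to even power.
All primes ≡ 3 (mod 4) appear to even power.
Search a = 0, 1, 2, … for 1693 - a² a perfect square: first hit at a = 18: 1693 - 324 = 1369 = 37².
1693 = 18² + 37² = 324 + 1369 ✓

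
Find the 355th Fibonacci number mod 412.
221

Matrix identity: Q^n = [[F_(n+1), F_n], [F_n, F_(n-1)]] with Q = [[1,1],[1,0]].
n = 355 = 101100011₂. Square-and-multiply, entries mod 412:
Q^1 = [[1,1],[1,0]]
Q^2 = (Q^1)² = [[2,1],[1,1]]
Q^5 = (Q^2)²·Q = [[8,5],[5,3]]
Q^11 = (Q^5)²·Q = [[144,89],[89,55]]
Q^22 = (Q^11)² = [[229,407],[407,234]]
Q^44 = (Q^22)² = [[142,157],[157,397]]
Q^88 = (Q^44)² = [[317,163],[163,154]]
Q^177 = (Q^88)²·Q = [[303,162],[162,141]]
Q^355 = (Q^177)²·Q = [[49,221],[221,240]]
F_355 mod 412 = Q^355[0][1] = 221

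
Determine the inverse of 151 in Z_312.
31

gcd(151, 312) = 1, so the inverse exists.
Extended Euclidean algorithm on (312, 151):
312 = 2 × 151 + 10  ⟹  10 = (1)·312 + (-2)·151
151 = 15 × 10 + 1  ⟹  1 = (-15)·312 + (31)·151
So (31)·151 ≡ 1 (mod 312), i.e. 151^(-1) ≡ 31 (mod 312).
Check: 151 × 31 = 4681 ≡ 1 (mod 312)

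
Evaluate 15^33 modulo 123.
117

Repeated squaring. Binary of 33 = 100001.
15^1 ≡ 15 (mod 123); 15^2 ≡ 102 (mod 123); 15^4 ≡ 72 (mod 123); 15^8 ≡ 18 (mod 123); 15^16 ≡ 78 (mod 123); 15^32 ≡ 57 (mod 123)
15^33 = 15^1 × 15^32 ≡ 117 (mod 123)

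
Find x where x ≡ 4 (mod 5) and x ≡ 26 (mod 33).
59

Using Chinese Remainder Theorem:
M = 5 × 33 = 165
M1 = 33, M2 = 5
y1 = 33^(-1) mod 5 = 2
y2 = 5^(-1) mod 33 = 20
x = (4×33×2 + 26×5×20) mod 165 = 59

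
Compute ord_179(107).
89

179 is prime, so ord(107) divides φ(179) = 178.
Divisors of 178: 1, 2, 89, 178.
Repeated squaring: 107^1 ≡ 107, 107^2 ≡ 172, 107^4 ≡ 49, 107^8 ≡ 74, 107^16 ≡ 106, 107^32 ≡ 138, 107^64 ≡ 70, 107^128 ≡ 67 (mod 179).
Test 107^d mod 179 for each divisor d in increasing order:
107^1 ≡ 107
107^2 ≡ 172
107^89 = 107^64·107^16·107^8·107^1 ≡ 1  ← first divisor giving 1
The order is 89.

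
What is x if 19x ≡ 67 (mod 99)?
x ≡ 40 (mod 99)

gcd(19, 99) = 1, which divides 67, so solutions exist.
Find 19^(-1) mod 99 by the extended Euclidean algorithm:
99 = 5 × 19 + 4  ⟹  4 = (1)·99 + (-5)·19
19 = 4 × 4 + 3  ⟹  3 = (-4)·99 + (21)·19
4 = 1 × 3 + 1  ⟹  1 = (5)·99 + (-26)·19
So (-26)·19 ≡ 1 (mod 99), i.e. 19^(-1) ≡ -26 ≡ 73 (mod 99).
x ≡ 73 × 67 = 4891 ≡ 40 (mod 99).
Check: 19 × 40 = 760 ≡ 67 (mod 99).
Unique solution: x ≡ 40 (mod 99)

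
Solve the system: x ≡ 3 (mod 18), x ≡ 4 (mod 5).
39

Using Chinese Remainder Theorem:
M = 18 × 5 = 90
M1 = 5, M2 = 18
y1 = 5^(-1) mod 18 = 11
y2 = 18^(-1) mod 5 = 2
x = (3×5×11 + 4×18×2) mod 90 = 39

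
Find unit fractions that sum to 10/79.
1/8 + 1/632

Greedy algorithm:
10/79: ceiling(79/10) = 8, use 1/8
1/632: ceiling(632/1) = 632, use 1/632
Result: 10/79 = 1/8 + 1/632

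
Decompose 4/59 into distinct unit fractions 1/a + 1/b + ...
1/15 + 1/885

Greedy algorithm:
4/59: ceiling(59/4) = 15, use 1/15
1/885: ceiling(885/1) = 885, use 1/885
Result: 4/59 = 1/15 + 1/885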